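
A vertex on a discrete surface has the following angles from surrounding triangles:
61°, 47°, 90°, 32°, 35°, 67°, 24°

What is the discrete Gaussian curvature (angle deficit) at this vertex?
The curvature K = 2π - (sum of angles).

Sum of angles = 356°. K = 360° - 356° = 4° = π/45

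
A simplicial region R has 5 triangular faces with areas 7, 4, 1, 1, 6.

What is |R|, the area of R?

7 + 4 + 1 + 1 + 6 = 19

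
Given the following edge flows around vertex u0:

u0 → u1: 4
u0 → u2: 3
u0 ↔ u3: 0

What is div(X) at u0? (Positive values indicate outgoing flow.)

Divergence = sum of outgoing flows = 4 + 3 + 0 = 7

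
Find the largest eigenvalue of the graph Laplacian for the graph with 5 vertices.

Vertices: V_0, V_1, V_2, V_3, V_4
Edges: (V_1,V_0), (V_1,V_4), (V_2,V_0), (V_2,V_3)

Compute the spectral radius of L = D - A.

Degrees: deg(V_0) = 2, deg(V_1) = 2, deg(V_2) = 2, deg(V_3) = 1, deg(V_4) = 1.
L = D − A with rows/columns ordered (V_0, V_1, V_2, V_3, V_4):
  [ 2, -1, -1,  0,  0]
  [-1,  2,  0,  0, -1]
  [-1,  0,  2, -1,  0]
  [ 0,  0, -1,  1,  0]
  [ 0, -1,  0,  0,  1]
Characteristic polynomial: det(λI − L) = λ(λ² − 3λ + 1)(λ² − 5λ + 5).
Roots: λ = 0; (λ² − 3λ + 1) = 0 ⇒ λ = (3 ± √5)/2 ≈ 0.382, 2.618; (λ² − 5λ + 5) = 0 ⇒ λ = (5 ± √5)/2 ≈ 1.382, 3.618.
(Check: the roots sum (with multiplicity) to 8, matching trace L = Σdeg = 2·4 = 8.)
Laplacian eigenvalues: [0.0, 0.382, 1.382, 2.618, 3.618]. Largest eigenvalue (spectral radius) = 3.618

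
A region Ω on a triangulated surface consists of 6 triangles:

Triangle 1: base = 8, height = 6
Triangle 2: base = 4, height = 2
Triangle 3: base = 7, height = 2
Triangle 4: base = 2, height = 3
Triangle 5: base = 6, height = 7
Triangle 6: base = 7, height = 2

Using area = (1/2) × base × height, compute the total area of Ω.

(1/2)×8×6 + (1/2)×4×2 + (1/2)×7×2 + (1/2)×2×3 + (1/2)×6×7 + (1/2)×7×2 = 66.0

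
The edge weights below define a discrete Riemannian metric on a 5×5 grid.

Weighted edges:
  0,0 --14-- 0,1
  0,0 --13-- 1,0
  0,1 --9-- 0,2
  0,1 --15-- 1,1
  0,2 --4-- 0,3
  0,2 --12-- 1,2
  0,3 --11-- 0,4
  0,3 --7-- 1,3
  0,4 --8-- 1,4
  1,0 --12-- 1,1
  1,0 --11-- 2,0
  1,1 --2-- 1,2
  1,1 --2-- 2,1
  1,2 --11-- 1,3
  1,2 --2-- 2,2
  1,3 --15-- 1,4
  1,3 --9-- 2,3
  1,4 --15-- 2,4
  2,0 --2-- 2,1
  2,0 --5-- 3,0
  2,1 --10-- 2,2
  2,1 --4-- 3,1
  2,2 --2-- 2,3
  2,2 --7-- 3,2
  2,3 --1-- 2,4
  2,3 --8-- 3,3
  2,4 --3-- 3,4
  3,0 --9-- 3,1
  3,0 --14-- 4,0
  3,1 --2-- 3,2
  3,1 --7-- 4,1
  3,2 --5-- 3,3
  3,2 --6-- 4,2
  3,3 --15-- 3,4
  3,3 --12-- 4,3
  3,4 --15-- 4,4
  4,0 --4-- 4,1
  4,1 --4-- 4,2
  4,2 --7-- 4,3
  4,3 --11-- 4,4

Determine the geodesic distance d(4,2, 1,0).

Shortest path: 4,2 → 3,2 → 3,1 → 2,1 → 2,0 → 1,0, total weight = 25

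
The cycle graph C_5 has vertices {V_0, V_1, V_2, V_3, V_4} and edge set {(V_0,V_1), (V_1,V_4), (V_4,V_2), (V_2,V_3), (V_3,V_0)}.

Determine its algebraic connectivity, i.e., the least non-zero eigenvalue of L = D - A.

The cycle graph C_n has Laplacian eigenvalues λ_k = 2 − 2cos(2πk/n), k = 0, 1, …, n−1. Here n = 5:
k=0: 2 − 2cos(0) = 0.0; k=1: 2 − 2cos(2π/5) = 1.382; k=2: 2 − 2cos(4π/5) = 3.618; k=3: 2 − 2cos(6π/5) = 3.618; k=4: 2 − 2cos(8π/5) = 1.382.
Laplacian eigenvalues: [0.0, 1.382, 1.382, 3.618, 3.618]. Algebraic connectivity (smallest non-zero eigenvalue) = 1.382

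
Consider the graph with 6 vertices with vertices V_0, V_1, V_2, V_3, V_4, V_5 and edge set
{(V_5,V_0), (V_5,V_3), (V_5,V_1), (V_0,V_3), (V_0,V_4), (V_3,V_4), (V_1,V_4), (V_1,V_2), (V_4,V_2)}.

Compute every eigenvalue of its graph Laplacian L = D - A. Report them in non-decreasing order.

Degrees: deg(V_0) = 3, deg(V_1) = 3, deg(V_2) = 2, deg(V_3) = 3, deg(V_4) = 4, deg(V_5) = 3.
L = D − A with rows/columns ordered (V_0, V_1, V_2, V_3, V_4, V_5):
  [ 3,  0,  0, -1, -1, -1]
  [ 0,  3, -1,  0, -1, -1]
  [ 0, -1,  2,  0, -1,  0]
  [-1,  0,  0,  3, -1, -1]
  [-1, -1, -1, -1,  4,  0]
  [-1, -1,  0, -1,  0,  3]
Characteristic polynomial: det(λI − L) = λ(λ² − 7λ + 8)(λ − 3)(λ − 4)².
Roots: λ = 0; (λ² − 7λ + 8) = 0 ⇒ λ = (7 ± √17)/2 ≈ 1.4384, 5.5616; (λ − 3) = 0 ⇒ λ = 3; (λ − 4) = 0 ⇒ λ = 4 (multiplicity 2).
(Check: the roots sum (with multiplicity) to 18, matching trace L = Σdeg = 2·9 = 18.)
Laplacian eigenvalues (increasing order): [0.0, 1.4384, 3.0, 4.0, 4.0, 5.5616]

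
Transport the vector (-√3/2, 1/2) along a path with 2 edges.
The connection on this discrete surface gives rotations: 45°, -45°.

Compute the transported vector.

Total rotation: 45° + (-45°) = 0°. Final vector: (-0.8660, 0.5000)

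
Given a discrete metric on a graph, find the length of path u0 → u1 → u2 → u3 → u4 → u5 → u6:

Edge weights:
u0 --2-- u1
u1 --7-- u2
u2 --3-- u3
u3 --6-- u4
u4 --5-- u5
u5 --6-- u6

Arc length = 2 + 7 + 3 + 6 + 5 + 6 = 29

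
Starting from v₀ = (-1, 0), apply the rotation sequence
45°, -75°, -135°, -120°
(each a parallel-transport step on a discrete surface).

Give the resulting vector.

Total rotation: 45° + (-75°) + (-135°) + (-120°) = -285° ≡ 75° (mod 360°). Final vector: (-0.2588, -0.9659)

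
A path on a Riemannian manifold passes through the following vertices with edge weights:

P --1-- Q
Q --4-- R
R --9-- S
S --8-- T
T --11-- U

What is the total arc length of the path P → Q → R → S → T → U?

Arc length = 1 + 4 + 9 + 8 + 11 = 33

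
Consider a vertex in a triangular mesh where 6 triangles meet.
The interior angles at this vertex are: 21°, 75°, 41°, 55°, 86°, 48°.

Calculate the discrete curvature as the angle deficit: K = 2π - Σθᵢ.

Sum of angles = 326°. K = 360° - 326° = 34° = 17π/90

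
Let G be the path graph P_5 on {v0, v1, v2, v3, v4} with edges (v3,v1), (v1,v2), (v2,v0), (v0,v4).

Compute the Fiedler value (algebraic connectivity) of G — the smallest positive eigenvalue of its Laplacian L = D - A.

The path graph P_n has Laplacian eigenvalues λ_k = 2 − 2cos(kπ/n), k = 0, 1, …, n−1. Here n = 5:
k=0: 2 − 2cos(0) = 0.0; k=1: 2 − 2cos(π/5) = 0.382; k=2: 2 − 2cos(2π/5) = 1.382; k=3: 2 − 2cos(3π/5) = 2.618; k=4: 2 − 2cos(4π/5) = 3.618.
Laplacian eigenvalues: [0.0, 0.382, 1.382, 2.618, 3.618]. Algebraic connectivity (smallest non-zero eigenvalue) = 0.382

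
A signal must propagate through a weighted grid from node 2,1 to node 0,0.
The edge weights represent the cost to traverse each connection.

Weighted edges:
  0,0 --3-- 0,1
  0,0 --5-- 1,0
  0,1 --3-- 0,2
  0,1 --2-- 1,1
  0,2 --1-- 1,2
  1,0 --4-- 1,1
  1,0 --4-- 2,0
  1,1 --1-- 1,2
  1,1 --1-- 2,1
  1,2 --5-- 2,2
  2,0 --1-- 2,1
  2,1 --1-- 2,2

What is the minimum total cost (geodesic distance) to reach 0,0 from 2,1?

Shortest path: 2,1 → 1,1 → 0,1 → 0,0, total weight = 6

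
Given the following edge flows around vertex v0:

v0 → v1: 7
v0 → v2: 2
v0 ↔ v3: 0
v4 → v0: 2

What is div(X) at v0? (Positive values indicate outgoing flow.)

Divergence = sum of outgoing flows = 7 + 2 + 0 + (-2) = 7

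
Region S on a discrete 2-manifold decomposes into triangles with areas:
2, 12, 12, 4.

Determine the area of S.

2 + 12 + 12 + 4 = 30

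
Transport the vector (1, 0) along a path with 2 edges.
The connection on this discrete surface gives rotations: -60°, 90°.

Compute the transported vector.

Total rotation: (-60°) + 90° = 30°. Final vector: (0.8660, 0.5000)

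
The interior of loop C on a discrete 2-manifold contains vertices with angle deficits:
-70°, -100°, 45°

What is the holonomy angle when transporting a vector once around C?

Holonomy = total enclosed curvature = (-70°) + (-100°) + 45° = -125°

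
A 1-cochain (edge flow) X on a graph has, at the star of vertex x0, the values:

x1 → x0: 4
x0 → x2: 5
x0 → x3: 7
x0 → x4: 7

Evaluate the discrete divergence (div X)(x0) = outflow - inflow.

Divergence = sum of outgoing flows = (-4) + 5 + 7 + 7 = 15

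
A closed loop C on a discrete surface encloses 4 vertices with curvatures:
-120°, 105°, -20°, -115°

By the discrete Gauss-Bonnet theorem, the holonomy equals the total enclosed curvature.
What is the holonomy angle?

Holonomy = total enclosed curvature = (-120°) + 105° + (-20°) + (-115°) = -150°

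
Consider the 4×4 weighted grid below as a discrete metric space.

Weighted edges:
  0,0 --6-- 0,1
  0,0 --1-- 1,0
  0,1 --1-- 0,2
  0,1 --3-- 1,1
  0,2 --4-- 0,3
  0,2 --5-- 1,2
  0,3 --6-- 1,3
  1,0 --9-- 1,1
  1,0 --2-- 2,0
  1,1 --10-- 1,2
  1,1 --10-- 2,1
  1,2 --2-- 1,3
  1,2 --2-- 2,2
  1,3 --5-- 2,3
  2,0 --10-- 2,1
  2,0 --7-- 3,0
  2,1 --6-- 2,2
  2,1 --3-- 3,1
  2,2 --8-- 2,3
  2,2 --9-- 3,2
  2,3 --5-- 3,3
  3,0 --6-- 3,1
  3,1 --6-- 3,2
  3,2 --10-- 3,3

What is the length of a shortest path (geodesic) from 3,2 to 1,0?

Shortest path: 3,2 → 3,1 → 2,1 → 2,0 → 1,0, total weight = 21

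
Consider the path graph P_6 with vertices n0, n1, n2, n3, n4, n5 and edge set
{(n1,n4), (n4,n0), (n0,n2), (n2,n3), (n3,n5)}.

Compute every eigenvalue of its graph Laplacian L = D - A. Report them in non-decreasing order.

The path graph P_n has Laplacian eigenvalues λ_k = 2 − 2cos(kπ/n), k = 0, 1, …, n−1. Here n = 6:
k=0: 2 − 2cos(0) = 0.0; k=1: 2 − 2cos(π/6) = 0.2679; k=2: 2 − 2cos(π/3) = 1.0; k=3: 2 − 2cos(π/2) = 2.0; k=4: 2 − 2cos(2π/3) = 3.0; k=5: 2 − 2cos(5π/6) = 3.7321.
Laplacian eigenvalues (increasing order): [0.0, 0.2679, 1.0, 2.0, 3.0, 3.7321]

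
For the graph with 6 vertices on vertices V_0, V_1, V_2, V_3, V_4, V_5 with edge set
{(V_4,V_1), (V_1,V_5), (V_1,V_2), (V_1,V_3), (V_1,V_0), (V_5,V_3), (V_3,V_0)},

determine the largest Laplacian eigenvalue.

Degrees: deg(V_0) = 2, deg(V_1) = 5, deg(V_2) = 1, deg(V_3) = 3, deg(V_4) = 1, deg(V_5) = 2.
L = D − A with rows/columns ordered (V_0, V_1, V_2, V_3, V_4, V_5):
  [ 2, -1,  0, -1,  0,  0]
  [-1,  5, -1, -1, -1, -1]
  [ 0, -1,  1,  0,  0,  0]
  [-1, -1,  0,  3,  0, -1]
  [ 0, -1,  0,  0,  1,  0]
  [ 0, -1,  0, -1,  0,  2]
Characteristic polynomial: det(λI − L) = λ(λ − 1)²(λ − 2)(λ − 4)(λ − 6).
Roots: λ = 0; (λ − 1) = 0 ⇒ λ = 1 (multiplicity 2); (λ − 2) = 0 ⇒ λ = 2; (λ − 4) = 0 ⇒ λ = 4; (λ − 6) = 0 ⇒ λ = 6.
(Check: the roots sum (with multiplicity) to 14, matching trace L = Σdeg = 2·7 = 14.)
Laplacian eigenvalues: [0.0, 1.0, 1.0, 2.0, 4.0, 6.0]. Largest eigenvalue (spectral radius) = 6.0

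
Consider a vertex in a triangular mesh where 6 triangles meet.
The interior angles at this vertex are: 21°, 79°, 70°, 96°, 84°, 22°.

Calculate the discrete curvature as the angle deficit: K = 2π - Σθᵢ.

Sum of angles = 372°. K = 360° - 372° = -12° = -π/15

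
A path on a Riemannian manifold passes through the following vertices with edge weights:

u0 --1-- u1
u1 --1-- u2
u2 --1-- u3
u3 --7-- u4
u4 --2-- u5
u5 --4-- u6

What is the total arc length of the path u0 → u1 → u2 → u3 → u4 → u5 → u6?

Arc length = 1 + 1 + 1 + 7 + 2 + 4 = 16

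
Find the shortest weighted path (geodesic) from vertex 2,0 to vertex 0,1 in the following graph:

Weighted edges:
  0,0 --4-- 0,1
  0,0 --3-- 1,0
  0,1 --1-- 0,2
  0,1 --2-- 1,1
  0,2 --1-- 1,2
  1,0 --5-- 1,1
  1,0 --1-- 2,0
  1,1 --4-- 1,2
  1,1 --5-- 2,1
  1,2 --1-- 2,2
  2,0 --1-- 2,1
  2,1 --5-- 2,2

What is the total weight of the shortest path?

Shortest path: 2,0 → 1,0 → 0,0 → 0,1, total weight = 8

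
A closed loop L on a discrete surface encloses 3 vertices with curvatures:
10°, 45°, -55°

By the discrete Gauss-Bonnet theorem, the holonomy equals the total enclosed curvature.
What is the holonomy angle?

Holonomy = total enclosed curvature = 10° + 45° + (-55°) = 0°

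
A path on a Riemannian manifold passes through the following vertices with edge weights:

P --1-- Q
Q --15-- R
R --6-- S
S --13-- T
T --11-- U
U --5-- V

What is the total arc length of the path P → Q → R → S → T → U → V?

Arc length = 1 + 15 + 6 + 13 + 11 + 5 = 51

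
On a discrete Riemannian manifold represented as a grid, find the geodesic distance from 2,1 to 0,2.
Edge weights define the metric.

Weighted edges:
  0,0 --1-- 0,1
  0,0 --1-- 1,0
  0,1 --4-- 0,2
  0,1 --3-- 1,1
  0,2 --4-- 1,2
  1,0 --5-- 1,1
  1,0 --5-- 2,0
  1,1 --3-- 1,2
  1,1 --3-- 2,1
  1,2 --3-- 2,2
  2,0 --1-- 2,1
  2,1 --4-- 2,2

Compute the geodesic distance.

Shortest path: 2,1 → 1,1 → 0,1 → 0,2, total weight = 10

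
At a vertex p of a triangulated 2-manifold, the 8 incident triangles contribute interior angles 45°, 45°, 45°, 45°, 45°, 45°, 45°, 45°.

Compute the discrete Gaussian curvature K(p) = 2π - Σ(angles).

Sum of angles = 360°. K = 360° - 360° = 0° = 0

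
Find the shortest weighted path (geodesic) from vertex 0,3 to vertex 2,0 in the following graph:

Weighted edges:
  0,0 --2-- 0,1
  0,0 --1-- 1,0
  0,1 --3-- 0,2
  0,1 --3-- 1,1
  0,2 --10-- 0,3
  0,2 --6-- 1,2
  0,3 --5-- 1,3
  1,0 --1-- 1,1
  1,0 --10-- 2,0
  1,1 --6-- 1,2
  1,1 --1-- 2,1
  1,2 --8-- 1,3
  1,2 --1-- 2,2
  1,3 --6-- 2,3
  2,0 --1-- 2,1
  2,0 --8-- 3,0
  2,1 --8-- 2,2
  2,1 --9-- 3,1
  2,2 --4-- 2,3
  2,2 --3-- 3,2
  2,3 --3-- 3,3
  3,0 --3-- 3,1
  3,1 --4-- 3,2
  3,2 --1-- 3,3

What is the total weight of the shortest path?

Shortest path: 0,3 → 0,2 → 0,1 → 1,1 → 2,1 → 2,0, total weight = 18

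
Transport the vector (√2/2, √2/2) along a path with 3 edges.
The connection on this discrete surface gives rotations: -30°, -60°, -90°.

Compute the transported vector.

Total rotation: (-30°) + (-60°) + (-90°) = -180° ≡ 180° (mod 360°). Final vector: (-0.7071, -0.7071)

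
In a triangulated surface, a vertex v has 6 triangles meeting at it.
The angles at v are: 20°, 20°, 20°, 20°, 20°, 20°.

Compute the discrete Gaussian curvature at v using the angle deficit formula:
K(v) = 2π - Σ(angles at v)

Sum of angles = 120°. K = 360° - 120° = 240° = 4π/3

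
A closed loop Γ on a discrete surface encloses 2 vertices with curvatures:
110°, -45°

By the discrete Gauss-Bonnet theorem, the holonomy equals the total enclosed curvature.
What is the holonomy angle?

Holonomy = total enclosed curvature = 110° + (-45°) = 65°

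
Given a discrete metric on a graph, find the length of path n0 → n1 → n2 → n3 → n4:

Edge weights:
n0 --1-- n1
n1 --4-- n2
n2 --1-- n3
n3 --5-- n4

Arc length = 1 + 4 + 1 + 5 = 11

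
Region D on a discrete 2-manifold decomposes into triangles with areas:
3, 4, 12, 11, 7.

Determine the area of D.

3 + 4 + 12 + 11 + 7 = 37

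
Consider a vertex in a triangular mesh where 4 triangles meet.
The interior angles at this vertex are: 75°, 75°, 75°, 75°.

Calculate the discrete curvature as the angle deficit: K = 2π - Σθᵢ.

Sum of angles = 300°. K = 360° - 300° = 60° = π/3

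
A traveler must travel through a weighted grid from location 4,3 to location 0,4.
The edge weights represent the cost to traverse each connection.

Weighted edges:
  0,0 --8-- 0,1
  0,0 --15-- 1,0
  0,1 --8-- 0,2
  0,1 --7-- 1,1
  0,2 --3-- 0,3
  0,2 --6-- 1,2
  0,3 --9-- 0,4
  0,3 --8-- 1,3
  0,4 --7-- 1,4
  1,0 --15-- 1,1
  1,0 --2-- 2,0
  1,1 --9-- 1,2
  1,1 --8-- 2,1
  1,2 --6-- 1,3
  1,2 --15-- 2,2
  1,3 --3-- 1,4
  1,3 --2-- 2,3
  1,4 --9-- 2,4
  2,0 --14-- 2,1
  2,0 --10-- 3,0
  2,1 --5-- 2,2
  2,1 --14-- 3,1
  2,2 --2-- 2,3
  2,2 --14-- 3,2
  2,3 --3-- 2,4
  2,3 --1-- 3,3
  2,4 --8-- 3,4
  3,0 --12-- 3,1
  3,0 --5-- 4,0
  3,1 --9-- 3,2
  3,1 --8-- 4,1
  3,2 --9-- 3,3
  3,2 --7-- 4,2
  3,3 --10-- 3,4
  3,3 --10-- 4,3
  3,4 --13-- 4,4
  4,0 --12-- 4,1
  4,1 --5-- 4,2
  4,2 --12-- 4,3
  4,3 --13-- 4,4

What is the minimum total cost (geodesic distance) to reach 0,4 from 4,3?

Shortest path: 4,3 → 3,3 → 2,3 → 1,3 → 1,4 → 0,4, total weight = 23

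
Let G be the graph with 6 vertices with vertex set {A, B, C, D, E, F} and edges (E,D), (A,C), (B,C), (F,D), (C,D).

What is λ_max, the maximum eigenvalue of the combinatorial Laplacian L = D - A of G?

Degrees: deg(A) = 1, deg(B) = 1, deg(C) = 3, deg(D) = 3, deg(E) = 1, deg(F) = 1.
L = D − A with rows/columns ordered (A, B, C, D, E, F):
  [ 1,  0, -1,  0,  0,  0]
  [ 0,  1, -1,  0,  0,  0]
  [-1, -1,  3, -1,  0,  0]
  [ 0,  0, -1,  3, -1, -1]
  [ 0,  0,  0, -1,  1,  0]
  [ 0,  0,  0, -1,  0,  1]
Characteristic polynomial: det(λI − L) = λ(λ² − 5λ + 2)(λ − 1)²(λ − 3).
Roots: λ = 0; (λ² − 5λ + 2) = 0 ⇒ λ = (5 ± √17)/2 ≈ 0.4384, 4.5616; (λ − 1) = 0 ⇒ λ = 1 (multiplicity 2); (λ − 3) = 0 ⇒ λ = 3.
(Check: the roots sum (with multiplicity) to 10, matching trace L = Σdeg = 2·5 = 10.)
Laplacian eigenvalues: [0.0, 0.4384, 1.0, 1.0, 3.0, 4.5616]. Largest eigenvalue (spectral radius) = 4.5616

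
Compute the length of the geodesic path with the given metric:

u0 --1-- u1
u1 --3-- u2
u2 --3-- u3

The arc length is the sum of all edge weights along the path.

Arc length = 1 + 3 + 3 = 7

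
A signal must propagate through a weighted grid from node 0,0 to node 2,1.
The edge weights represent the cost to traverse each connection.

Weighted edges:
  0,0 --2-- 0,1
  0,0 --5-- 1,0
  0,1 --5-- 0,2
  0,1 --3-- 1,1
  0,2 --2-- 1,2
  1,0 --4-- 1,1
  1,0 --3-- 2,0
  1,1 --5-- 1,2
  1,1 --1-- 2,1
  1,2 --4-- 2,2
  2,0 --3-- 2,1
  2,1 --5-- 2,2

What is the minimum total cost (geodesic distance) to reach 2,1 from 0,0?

Shortest path: 0,0 → 0,1 → 1,1 → 2,1, total weight = 6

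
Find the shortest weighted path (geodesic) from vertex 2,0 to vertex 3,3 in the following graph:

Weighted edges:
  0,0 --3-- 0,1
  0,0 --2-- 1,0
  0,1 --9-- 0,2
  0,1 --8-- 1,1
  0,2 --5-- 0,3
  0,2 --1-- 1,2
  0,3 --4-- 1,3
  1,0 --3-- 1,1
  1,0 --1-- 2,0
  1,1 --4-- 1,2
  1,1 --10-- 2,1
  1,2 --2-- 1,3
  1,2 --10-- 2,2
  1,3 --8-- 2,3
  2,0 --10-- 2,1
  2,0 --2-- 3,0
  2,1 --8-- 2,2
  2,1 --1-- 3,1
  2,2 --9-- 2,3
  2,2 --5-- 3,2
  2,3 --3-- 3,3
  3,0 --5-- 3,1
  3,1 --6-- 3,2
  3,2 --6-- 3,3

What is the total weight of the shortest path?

Shortest path: 2,0 → 3,0 → 3,1 → 3,2 → 3,3, total weight = 19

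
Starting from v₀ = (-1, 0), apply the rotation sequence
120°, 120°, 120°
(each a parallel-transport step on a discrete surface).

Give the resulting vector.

Total rotation: 120° + 120° + 120° = 360° ≡ 0° (mod 360°). Final vector: (-1, 0)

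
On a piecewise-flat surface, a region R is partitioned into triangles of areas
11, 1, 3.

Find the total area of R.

11 + 1 + 3 = 15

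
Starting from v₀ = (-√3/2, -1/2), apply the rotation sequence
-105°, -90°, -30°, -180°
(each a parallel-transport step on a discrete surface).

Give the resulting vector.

Total rotation: (-105°) + (-90°) + (-30°) + (-180°) = -405° ≡ -45° (mod 360°). Final vector: (-0.9659, 0.2588)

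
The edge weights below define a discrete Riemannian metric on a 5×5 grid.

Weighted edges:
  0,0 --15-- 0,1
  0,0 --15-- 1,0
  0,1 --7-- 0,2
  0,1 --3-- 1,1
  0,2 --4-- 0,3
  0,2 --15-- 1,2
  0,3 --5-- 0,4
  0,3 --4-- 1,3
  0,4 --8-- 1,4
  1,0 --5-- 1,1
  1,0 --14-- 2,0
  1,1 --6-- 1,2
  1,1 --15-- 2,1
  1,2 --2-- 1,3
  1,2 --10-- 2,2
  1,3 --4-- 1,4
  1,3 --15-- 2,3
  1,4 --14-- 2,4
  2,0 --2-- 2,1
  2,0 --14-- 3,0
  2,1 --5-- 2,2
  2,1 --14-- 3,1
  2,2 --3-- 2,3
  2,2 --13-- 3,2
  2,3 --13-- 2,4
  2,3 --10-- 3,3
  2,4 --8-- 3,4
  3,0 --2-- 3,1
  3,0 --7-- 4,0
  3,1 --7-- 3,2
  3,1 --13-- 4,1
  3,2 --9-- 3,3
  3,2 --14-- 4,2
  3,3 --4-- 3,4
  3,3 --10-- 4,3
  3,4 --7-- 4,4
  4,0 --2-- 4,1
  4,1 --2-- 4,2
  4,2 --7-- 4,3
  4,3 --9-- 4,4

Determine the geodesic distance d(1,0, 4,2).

Shortest path: 1,0 → 2,0 → 3,0 → 4,0 → 4,1 → 4,2, total weight = 39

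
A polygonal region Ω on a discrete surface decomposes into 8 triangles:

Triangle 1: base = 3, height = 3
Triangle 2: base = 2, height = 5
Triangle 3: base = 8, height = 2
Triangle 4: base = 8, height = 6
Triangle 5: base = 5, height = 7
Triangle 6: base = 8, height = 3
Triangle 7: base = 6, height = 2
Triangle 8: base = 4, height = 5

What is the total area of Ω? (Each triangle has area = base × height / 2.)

(1/2)×3×3 + (1/2)×2×5 + (1/2)×8×2 + (1/2)×8×6 + (1/2)×5×7 + (1/2)×8×3 + (1/2)×6×2 + (1/2)×4×5 = 87.0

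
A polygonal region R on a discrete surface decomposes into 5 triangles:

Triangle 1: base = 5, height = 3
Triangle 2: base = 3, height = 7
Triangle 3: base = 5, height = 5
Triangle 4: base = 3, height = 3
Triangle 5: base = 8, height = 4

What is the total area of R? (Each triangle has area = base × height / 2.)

(1/2)×5×3 + (1/2)×3×7 + (1/2)×5×5 + (1/2)×3×3 + (1/2)×8×4 = 51.0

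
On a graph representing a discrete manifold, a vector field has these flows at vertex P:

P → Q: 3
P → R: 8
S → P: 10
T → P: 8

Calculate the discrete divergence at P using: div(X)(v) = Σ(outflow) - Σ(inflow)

Divergence = sum of outgoing flows = 3 + 8 + (-10) + (-8) = -7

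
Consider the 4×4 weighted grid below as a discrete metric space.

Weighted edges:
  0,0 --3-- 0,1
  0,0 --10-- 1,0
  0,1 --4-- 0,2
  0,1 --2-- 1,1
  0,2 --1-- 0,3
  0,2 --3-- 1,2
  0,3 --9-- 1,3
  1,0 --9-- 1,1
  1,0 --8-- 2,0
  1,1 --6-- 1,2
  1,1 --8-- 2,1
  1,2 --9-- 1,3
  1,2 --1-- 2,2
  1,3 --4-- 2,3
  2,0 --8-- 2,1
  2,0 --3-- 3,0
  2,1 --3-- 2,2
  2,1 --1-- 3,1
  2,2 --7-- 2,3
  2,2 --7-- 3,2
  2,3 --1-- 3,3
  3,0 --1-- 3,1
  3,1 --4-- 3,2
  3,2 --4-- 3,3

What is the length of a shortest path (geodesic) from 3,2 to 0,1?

Shortest path: 3,2 → 2,2 → 1,2 → 0,2 → 0,1, total weight = 15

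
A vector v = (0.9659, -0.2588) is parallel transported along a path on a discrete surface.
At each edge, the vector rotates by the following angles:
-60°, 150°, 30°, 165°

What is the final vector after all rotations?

Total rotation: (-60°) + 150° + 30° + 165° = 285° ≡ -75° (mod 360°). Final vector: (0, -1)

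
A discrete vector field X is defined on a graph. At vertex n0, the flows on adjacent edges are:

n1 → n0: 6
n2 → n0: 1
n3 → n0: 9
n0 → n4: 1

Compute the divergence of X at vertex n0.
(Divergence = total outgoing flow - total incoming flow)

Divergence = sum of outgoing flows = (-6) + (-1) + (-9) + 1 = -15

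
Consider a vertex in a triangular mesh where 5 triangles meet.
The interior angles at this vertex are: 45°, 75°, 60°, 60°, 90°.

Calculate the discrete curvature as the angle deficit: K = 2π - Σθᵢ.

Sum of angles = 330°. K = 360° - 330° = 30°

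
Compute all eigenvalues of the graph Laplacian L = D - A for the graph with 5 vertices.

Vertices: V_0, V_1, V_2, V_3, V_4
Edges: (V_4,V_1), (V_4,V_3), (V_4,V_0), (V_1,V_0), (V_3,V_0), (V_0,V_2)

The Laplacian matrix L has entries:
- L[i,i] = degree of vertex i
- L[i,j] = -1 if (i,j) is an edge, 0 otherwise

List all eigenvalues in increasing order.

Degrees: deg(V_0) = 4, deg(V_1) = 2, deg(V_2) = 1, deg(V_3) = 2, deg(V_4) = 3.
L = D − A with rows/columns ordered (V_0, V_1, V_2, V_3, V_4):
  [ 4, -1, -1, -1, -1]
  [-1,  2,  0,  0, -1]
  [-1,  0,  1,  0,  0]
  [-1,  0,  0,  2, -1]
  [-1, -1,  0, -1,  3]
Characteristic polynomial: det(λI − L) = λ(λ − 1)(λ − 2)(λ − 4)(λ − 5).
Roots: λ = 0; (λ − 1) = 0 ⇒ λ = 1; (λ − 2) = 0 ⇒ λ = 2; (λ − 4) = 0 ⇒ λ = 4; (λ − 5) = 0 ⇒ λ = 5.
(Check: the roots sum (with multiplicity) to 12, matching trace L = Σdeg = 2·6 = 12.)
Laplacian eigenvalues (increasing order): [0.0, 1.0, 2.0, 4.0, 5.0]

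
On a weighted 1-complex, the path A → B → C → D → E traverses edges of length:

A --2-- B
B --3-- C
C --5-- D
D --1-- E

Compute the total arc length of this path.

Arc length = 2 + 3 + 5 + 1 = 11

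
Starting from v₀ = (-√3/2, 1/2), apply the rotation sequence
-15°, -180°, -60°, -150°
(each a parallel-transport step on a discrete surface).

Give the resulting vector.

Total rotation: (-15°) + (-180°) + (-60°) + (-150°) = -405° ≡ -45° (mod 360°). Final vector: (-0.2588, 0.9659)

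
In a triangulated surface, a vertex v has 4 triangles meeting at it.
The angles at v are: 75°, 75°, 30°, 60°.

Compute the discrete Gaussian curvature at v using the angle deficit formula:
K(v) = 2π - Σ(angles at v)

Sum of angles = 240°. K = 360° - 240° = 120° = 2π/3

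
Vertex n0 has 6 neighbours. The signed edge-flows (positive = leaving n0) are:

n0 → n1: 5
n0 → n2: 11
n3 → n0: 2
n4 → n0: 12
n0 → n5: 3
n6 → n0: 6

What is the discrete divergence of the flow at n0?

Divergence = sum of outgoing flows = 5 + 11 + (-2) + (-12) + 3 + (-6) = -1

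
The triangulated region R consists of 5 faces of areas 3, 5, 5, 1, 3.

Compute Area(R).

3 + 5 + 5 + 1 + 3 = 17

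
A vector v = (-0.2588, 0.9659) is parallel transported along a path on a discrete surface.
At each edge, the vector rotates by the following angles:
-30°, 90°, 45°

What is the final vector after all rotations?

Total rotation: (-30°) + 90° + 45° = 105°. Final vector: (-0.8660, -0.5000)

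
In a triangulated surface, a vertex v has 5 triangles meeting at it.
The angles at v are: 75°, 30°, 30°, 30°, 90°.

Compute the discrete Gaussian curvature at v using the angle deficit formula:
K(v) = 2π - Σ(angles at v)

Sum of angles = 255°. K = 360° - 255° = 105° = 7π/12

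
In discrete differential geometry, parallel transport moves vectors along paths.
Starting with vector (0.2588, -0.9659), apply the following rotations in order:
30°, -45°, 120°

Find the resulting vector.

Total rotation: 30° + (-45°) + 120° = 105°. Final vector: (0.8660, 0.5000)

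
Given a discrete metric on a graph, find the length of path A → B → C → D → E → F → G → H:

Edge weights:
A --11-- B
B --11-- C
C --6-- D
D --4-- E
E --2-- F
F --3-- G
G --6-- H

Arc length = 11 + 11 + 6 + 4 + 2 + 3 + 6 = 43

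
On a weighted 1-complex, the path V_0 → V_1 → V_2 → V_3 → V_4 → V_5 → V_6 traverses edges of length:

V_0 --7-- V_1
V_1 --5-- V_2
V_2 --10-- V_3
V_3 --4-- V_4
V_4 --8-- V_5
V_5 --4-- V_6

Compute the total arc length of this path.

Arc length = 7 + 5 + 10 + 4 + 8 + 4 = 38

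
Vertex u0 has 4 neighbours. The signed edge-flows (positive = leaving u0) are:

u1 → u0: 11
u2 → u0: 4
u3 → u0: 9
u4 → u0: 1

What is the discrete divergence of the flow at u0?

Divergence = sum of outgoing flows = (-11) + (-4) + (-9) + (-1) = -25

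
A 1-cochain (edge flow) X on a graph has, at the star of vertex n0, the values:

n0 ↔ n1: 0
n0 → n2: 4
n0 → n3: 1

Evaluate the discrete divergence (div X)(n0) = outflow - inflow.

Divergence = sum of outgoing flows = 0 + 4 + 1 = 5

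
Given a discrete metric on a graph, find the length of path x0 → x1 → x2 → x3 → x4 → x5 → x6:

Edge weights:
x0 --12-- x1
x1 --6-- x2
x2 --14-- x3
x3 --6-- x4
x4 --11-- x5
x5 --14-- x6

Arc length = 12 + 6 + 14 + 6 + 11 + 14 = 63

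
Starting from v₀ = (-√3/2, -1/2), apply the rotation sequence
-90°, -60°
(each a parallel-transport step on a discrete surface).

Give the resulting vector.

Total rotation: (-90°) + (-60°) = -150°. Final vector: (0.5000, 0.8660)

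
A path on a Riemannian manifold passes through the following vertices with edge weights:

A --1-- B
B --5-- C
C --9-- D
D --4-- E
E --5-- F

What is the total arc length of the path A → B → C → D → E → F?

Arc length = 1 + 5 + 9 + 4 + 5 = 24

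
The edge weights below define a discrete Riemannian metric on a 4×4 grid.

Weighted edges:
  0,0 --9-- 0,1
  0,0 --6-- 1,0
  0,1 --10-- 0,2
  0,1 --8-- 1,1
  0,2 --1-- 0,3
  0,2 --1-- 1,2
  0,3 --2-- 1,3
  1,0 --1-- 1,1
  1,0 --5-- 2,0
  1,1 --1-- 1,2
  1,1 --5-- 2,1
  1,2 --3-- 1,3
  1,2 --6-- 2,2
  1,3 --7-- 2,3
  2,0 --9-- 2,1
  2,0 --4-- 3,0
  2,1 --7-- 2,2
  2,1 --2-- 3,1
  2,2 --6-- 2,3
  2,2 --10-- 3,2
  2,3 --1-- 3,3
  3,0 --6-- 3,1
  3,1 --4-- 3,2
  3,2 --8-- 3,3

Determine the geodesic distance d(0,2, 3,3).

Shortest path: 0,2 → 0,3 → 1,3 → 2,3 → 3,3, total weight = 11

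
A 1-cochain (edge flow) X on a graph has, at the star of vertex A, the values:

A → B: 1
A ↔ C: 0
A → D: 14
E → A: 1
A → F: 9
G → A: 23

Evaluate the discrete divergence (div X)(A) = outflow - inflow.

Divergence = sum of outgoing flows = 1 + 0 + 14 + (-1) + 9 + (-23) = 0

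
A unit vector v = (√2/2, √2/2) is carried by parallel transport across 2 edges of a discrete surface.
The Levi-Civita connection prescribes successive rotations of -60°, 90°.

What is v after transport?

Total rotation: (-60°) + 90° = 30°. Final vector: (0.2588, 0.9659)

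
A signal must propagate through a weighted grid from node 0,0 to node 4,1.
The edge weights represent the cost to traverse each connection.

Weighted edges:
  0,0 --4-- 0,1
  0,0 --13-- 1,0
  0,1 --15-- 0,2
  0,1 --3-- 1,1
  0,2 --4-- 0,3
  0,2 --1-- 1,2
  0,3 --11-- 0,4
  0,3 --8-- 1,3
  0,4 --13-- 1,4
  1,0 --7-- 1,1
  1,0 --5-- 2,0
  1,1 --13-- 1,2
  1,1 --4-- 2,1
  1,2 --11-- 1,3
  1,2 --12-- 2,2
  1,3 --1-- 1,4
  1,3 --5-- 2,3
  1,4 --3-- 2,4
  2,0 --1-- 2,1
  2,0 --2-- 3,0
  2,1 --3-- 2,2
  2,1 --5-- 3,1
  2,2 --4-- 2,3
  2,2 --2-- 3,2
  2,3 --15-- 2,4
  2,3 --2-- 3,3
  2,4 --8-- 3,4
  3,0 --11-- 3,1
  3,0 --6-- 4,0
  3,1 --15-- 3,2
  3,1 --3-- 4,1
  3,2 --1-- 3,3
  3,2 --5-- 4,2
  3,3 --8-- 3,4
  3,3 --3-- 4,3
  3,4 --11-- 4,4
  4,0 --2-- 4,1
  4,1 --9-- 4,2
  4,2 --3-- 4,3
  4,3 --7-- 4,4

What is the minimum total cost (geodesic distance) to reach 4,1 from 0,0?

Shortest path: 0,0 → 0,1 → 1,1 → 2,1 → 3,1 → 4,1, total weight = 19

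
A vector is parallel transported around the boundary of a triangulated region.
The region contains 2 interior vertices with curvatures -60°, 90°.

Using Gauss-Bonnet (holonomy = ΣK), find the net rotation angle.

Holonomy = total enclosed curvature = (-60°) + 90° = 30°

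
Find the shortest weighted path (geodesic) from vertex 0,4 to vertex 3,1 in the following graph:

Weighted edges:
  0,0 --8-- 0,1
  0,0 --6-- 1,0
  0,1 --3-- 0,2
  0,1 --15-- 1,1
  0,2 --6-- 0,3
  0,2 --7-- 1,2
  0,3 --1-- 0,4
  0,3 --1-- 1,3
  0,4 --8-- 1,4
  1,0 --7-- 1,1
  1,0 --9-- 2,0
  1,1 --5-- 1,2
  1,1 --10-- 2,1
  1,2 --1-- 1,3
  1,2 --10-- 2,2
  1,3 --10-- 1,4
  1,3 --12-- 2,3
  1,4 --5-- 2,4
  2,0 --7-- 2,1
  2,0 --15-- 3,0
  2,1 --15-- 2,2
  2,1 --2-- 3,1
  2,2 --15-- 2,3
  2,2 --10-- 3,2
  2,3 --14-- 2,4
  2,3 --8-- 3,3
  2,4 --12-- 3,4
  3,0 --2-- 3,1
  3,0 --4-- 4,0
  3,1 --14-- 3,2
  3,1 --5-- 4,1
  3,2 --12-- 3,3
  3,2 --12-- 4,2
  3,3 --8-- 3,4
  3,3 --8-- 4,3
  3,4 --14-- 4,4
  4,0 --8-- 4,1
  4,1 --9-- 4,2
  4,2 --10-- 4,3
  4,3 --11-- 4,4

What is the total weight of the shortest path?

Shortest path: 0,4 → 0,3 → 1,3 → 1,2 → 1,1 → 2,1 → 3,1, total weight = 20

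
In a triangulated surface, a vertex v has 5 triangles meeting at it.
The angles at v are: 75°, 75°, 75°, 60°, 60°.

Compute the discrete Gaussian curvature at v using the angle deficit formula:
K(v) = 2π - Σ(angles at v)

Sum of angles = 345°. K = 360° - 345° = 15°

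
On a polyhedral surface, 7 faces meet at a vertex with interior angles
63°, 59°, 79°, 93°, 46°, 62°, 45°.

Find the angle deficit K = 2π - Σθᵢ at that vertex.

Sum of angles = 447°. K = 360° - 447° = -87° = -29π/60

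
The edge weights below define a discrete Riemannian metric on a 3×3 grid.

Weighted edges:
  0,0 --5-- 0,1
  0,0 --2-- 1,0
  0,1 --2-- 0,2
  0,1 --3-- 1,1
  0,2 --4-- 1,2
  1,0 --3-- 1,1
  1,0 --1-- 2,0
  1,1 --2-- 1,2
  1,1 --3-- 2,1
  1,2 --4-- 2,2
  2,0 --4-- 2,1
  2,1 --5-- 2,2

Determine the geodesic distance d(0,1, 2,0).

Shortest path: 0,1 → 1,1 → 1,0 → 2,0, total weight = 7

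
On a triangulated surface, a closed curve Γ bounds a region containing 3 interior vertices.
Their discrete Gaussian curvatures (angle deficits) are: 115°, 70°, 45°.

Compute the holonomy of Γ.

Holonomy = total enclosed curvature = 115° + 70° + 45° = 230°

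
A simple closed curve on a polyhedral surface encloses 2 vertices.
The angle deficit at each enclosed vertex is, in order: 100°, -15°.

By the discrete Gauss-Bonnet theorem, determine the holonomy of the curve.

Holonomy = total enclosed curvature = 100° + (-15°) = 85°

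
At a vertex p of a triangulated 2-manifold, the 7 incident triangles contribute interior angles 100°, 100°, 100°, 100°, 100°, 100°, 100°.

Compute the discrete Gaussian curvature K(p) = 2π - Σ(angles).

Sum of angles = 700°. K = 360° - 700° = -340°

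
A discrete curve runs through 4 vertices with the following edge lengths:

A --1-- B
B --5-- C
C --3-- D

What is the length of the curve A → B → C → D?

Arc length = 1 + 5 + 3 = 9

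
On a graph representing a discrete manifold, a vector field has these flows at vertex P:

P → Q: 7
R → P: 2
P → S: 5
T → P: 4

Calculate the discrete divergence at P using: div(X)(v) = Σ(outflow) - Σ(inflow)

Divergence = sum of outgoing flows = 7 + (-2) + 5 + (-4) = 6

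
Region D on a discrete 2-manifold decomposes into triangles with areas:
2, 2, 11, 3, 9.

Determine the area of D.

2 + 2 + 11 + 3 + 9 = 27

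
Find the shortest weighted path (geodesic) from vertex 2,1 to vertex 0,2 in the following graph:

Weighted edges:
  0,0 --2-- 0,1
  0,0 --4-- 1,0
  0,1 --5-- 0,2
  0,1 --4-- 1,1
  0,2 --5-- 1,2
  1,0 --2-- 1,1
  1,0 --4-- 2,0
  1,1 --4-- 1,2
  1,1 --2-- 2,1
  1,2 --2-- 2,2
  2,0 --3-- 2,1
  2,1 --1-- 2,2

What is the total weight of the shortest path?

Shortest path: 2,1 → 2,2 → 1,2 → 0,2, total weight = 8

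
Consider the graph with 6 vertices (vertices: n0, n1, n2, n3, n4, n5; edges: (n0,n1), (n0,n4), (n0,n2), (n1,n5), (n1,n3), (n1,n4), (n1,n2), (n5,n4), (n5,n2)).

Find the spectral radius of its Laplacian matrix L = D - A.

Degrees: deg(n0) = 3, deg(n1) = 5, deg(n2) = 3, deg(n3) = 1, deg(n4) = 3, deg(n5) = 3.
L = D − A with rows/columns ordered (n0, n1, n2, n3, n4, n5):
  [ 3, -1, -1,  0, -1,  0]
  [-1,  5, -1, -1, -1, -1]
  [-1, -1,  3,  0,  0, -1]
  [ 0, -1,  0,  1,  0,  0]
  [-1, -1,  0,  0,  3, -1]
  [ 0, -1, -1,  0, -1,  3]
Characteristic polynomial: det(λI − L) = λ(λ − 1)(λ − 3)²(λ − 5)(λ − 6).
Roots: λ = 0; (λ − 1) = 0 ⇒ λ = 1; (λ − 3) = 0 ⇒ λ = 3 (multiplicity 2); (λ − 5) = 0 ⇒ λ = 5; (λ − 6) = 0 ⇒ λ = 6.
(Check: the roots sum (with multiplicity) to 18, matching trace L = Σdeg = 2·9 = 18.)
Laplacian eigenvalues: [0.0, 1.0, 3.0, 3.0, 5.0, 6.0]. Largest eigenvalue (spectral radius) = 6.0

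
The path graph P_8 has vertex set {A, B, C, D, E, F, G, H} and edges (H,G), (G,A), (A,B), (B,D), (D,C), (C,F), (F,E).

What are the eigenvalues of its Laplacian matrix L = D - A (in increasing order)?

The path graph P_n has Laplacian eigenvalues λ_k = 2 − 2cos(kπ/n), k = 0, 1, …, n−1. Here n = 8:
k=0: 2 − 2cos(0) = 0.0; k=1: 2 − 2cos(π/8) = 0.1522; k=2: 2 − 2cos(π/4) = 0.5858; k=3: 2 − 2cos(3π/8) = 1.2346; k=4: 2 − 2cos(π/2) = 2.0; k=5: 2 − 2cos(5π/8) = 2.7654; k=6: 2 − 2cos(3π/4) = 3.4142; k=7: 2 − 2cos(7π/8) = 3.8478.
Laplacian eigenvalues (increasing order): [0.0, 0.1522, 0.5858, 1.2346, 2.0, 2.7654, 3.4142, 3.8478]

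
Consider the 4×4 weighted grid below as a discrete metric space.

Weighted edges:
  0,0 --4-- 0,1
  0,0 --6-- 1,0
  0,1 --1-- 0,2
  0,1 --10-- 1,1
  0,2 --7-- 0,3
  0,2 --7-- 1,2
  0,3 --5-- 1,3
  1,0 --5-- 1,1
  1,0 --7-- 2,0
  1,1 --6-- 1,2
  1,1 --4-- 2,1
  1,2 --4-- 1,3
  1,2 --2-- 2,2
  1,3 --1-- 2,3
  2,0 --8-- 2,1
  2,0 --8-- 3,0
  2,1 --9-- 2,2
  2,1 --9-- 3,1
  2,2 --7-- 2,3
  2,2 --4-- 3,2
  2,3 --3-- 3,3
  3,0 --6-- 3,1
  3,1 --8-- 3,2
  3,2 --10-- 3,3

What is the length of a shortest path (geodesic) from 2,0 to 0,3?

Shortest path: 2,0 → 1,0 → 0,0 → 0,1 → 0,2 → 0,3, total weight = 25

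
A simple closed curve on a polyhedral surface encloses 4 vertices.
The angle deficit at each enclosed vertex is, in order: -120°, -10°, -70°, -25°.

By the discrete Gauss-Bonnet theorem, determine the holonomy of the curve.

Holonomy = total enclosed curvature = (-120°) + (-10°) + (-70°) + (-25°) = -225°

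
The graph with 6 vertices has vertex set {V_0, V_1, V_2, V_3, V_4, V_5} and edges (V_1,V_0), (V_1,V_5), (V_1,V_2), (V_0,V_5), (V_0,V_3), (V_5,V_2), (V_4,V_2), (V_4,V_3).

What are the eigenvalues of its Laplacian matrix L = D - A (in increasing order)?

Degrees: deg(V_0) = 3, deg(V_1) = 3, deg(V_2) = 3, deg(V_3) = 2, deg(V_4) = 2, deg(V_5) = 3.
L = D − A with rows/columns ordered (V_0, V_1, V_2, V_3, V_4, V_5):
  [ 3, -1,  0, -1,  0, -1]
  [-1,  3, -1,  0,  0, -1]
  [ 0, -1,  3,  0, -1, -1]
  [-1,  0,  0,  2, -1,  0]
  [ 0,  0, -1, -1,  2,  0]
  [-1, -1, -1,  0,  0,  3]
Characteristic polynomial: det(λI − L) = λ(λ² − 6λ + 6)(λ − 2)(λ − 4)².
Roots: λ = 0; (λ² − 6λ + 6) = 0 ⇒ λ = 3 ± √3 ≈ 1.2679, 4.7321; (λ − 2) = 0 ⇒ λ = 2; (λ − 4) = 0 ⇒ λ = 4 (multiplicity 2).
(Check: the roots sum (with multiplicity) to 16, matching trace L = Σdeg = 2·8 = 16.)
Laplacian eigenvalues (increasing order): [0.0, 1.2679, 2.0, 4.0, 4.0, 4.7321]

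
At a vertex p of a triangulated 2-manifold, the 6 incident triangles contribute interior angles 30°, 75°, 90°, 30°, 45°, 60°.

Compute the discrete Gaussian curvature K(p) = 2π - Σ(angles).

Sum of angles = 330°. K = 360° - 330° = 30° = π/6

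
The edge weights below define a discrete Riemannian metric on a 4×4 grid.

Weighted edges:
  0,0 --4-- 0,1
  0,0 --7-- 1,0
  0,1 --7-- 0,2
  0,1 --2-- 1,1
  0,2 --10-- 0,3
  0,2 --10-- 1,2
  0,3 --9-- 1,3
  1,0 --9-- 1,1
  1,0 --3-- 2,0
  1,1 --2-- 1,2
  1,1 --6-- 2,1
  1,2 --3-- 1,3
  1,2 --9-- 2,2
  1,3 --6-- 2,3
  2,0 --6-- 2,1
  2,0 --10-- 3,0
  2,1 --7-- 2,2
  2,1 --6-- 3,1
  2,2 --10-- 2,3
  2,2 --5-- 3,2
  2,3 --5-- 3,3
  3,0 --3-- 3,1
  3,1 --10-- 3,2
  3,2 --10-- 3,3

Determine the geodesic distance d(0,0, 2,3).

Shortest path: 0,0 → 0,1 → 1,1 → 1,2 → 1,3 → 2,3, total weight = 17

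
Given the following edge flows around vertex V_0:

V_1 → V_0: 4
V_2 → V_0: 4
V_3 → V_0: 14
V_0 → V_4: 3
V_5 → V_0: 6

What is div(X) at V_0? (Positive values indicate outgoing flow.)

Divergence = sum of outgoing flows = (-4) + (-4) + (-14) + 3 + (-6) = -25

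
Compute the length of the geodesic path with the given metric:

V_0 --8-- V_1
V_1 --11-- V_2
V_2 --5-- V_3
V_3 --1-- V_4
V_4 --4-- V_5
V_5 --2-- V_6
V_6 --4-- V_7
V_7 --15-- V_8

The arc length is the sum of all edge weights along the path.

Arc length = 8 + 11 + 5 + 1 + 4 + 2 + 4 + 15 = 50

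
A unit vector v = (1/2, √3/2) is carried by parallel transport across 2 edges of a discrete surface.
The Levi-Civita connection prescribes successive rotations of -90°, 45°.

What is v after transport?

Total rotation: (-90°) + 45° = -45°. Final vector: (0.9659, 0.2588)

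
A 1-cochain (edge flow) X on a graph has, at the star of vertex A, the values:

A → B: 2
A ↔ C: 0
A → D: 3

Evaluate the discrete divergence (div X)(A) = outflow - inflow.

Divergence = sum of outgoing flows = 2 + 0 + 3 = 5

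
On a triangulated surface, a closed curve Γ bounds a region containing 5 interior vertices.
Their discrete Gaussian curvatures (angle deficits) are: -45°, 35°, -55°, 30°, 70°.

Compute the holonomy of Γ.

Holonomy = total enclosed curvature = (-45°) + 35° + (-55°) + 30° + 70° = 35°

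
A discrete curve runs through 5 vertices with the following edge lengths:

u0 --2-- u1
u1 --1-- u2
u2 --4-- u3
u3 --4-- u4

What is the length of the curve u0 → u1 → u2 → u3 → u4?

Arc length = 2 + 1 + 4 + 4 = 11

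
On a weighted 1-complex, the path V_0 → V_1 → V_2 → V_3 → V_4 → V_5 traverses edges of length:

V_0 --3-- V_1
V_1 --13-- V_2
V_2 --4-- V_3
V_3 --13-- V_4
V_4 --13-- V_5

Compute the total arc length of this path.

Arc length = 3 + 13 + 4 + 13 + 13 = 46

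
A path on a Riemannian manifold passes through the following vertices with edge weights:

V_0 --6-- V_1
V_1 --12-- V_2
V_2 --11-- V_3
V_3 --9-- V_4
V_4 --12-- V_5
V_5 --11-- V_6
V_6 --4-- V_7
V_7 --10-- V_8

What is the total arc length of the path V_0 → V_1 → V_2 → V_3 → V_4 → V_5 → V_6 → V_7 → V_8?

Arc length = 6 + 12 + 11 + 9 + 12 + 11 + 4 + 10 = 75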